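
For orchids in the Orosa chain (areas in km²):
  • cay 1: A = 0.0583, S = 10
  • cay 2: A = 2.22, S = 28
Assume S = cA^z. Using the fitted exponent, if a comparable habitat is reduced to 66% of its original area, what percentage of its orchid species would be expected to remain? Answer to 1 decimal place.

88.9%

z = ln(28/10) / ln(2.22/0.0583) = 1.0296 / 3.6397 = 0.2829
S_new/S_old = (A_new/A_old)^z = 0.66^0.2829 = exp(0.2829 × -0.4155) = 0.8891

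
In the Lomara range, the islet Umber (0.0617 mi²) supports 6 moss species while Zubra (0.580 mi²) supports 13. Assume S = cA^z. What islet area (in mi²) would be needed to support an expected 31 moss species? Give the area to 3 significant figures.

7.20 mi²

z = ln(13/6) / ln(0.58/0.0617) = 0.7732 / 2.2407 = 0.3451
c = 6 / 0.0617^0.3451 = 6 / 0.3825 = 15.69
A = (31/15.69)^(1/0.3451) ⇒ ln A = ln(1.976)/0.3451 = 1.9738
A = e^1.9738 ≈ 7.198 mi²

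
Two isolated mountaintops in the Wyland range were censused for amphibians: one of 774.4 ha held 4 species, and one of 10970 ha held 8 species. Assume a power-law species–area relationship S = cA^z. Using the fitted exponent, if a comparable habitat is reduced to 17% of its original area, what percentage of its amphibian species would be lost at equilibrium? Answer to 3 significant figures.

37.1%

z = ln(8/4) / ln(10970/774.4) = 0.6931 / 2.6508 = 0.2615
S_new/S_old = (A_new/A_old)^z = 0.17^0.2615 = exp(0.2615 × -1.7720) = 0.6292
Fraction lost = 1 − 0.6292 = 0.3708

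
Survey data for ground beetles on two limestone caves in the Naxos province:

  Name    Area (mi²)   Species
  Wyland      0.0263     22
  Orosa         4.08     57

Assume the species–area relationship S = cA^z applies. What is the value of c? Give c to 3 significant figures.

z = ln(S₂/S₁) / ln(A₂/A₁) = ln(57/22) / ln(4.08/0.0263) = 0.9520 / 5.0443 = 0.1887
c = S₁ / A₁^z = 22 / 0.0263^0.1887 = 22 / 0.5033 = 43.71

43.7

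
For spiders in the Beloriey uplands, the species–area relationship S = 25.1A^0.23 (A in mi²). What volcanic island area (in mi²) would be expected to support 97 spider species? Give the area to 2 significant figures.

97 = 25.1 × A^0.23  ⇒  A^0.23 = 97/25.1 = 3.865
ln A = ln(3.865) / 0.23 = 1.3518 / 0.23 = 5.8776
A = e^5.8776 ≈ 356.9 mi²

360 mi²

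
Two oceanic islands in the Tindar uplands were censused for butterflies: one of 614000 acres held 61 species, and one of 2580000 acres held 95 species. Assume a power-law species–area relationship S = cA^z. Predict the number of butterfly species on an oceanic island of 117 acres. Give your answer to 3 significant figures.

4.34

z = ln(95/61) / ln(2580000/614000) = 0.4430 / 1.4355 = 0.3086
c = 61 / 614000^0.3086 = 61 / 61.12 = 0.998
S₃ = 0.998 × 117^0.3086 = 0.998 × 4.347 ≈ 4.339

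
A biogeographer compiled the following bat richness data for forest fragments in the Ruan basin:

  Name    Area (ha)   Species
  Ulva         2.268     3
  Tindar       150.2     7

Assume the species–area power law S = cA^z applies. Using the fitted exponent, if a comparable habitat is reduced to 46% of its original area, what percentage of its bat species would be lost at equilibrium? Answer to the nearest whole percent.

z = ln(7/3) / ln(150.2/2.268) = 0.8473 / 4.1931 = 0.2021
S_new/S_old = (A_new/A_old)^z = 0.46^0.2021 = exp(0.2021 × -0.7765) = 0.8548
Fraction lost = 1 − 0.8548 = 0.1452

15%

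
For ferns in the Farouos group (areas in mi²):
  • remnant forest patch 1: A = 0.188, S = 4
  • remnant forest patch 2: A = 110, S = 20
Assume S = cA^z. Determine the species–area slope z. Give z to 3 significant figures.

0.253

Taking logs: ln S = ln c + z ln A, so z = (ln S₂ − ln S₁)/(ln A₂ − ln A₁).
z = ln(20/4) / ln(110/0.188) = ln(5) / ln(585.1) = 1.6094 / 6.3718 = 0.2526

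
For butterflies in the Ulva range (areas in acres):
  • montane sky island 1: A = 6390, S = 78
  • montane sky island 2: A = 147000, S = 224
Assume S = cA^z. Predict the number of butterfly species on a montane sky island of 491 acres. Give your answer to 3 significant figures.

32.9

z = ln(224/78) / ln(147000/6390) = 1.0549 / 3.1357 = 0.3364
c = 78 / 6390^0.3364 = 78 / 19.07 = 4.091
S₃ = 4.091 × 491^0.3364 = 4.091 × 8.042 ≈ 32.9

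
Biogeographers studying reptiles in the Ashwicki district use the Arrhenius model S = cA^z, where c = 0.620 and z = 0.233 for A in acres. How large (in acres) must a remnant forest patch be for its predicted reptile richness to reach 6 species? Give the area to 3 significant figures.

17000 acres

6 = 0.62 × A^0.233  ⇒  A^0.233 = 6/0.62 = 9.677
ln A = ln(9.677) / 0.233 = 2.2698 / 0.233 = 9.7416
A = e^9.7416 ≈ 17011 acres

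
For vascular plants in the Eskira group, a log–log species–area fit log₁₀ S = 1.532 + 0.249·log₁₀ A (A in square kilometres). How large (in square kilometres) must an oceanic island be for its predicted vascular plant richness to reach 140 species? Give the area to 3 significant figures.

140 = 34.04 × A^0.249  ⇒  A^0.249 = 140/34.04 = 4.113
ln A = ln(4.113) / 0.249 = 1.4141 / 0.249 = 5.6790
A = e^5.6790 ≈ 292.7 square kilometres

293 square kilometres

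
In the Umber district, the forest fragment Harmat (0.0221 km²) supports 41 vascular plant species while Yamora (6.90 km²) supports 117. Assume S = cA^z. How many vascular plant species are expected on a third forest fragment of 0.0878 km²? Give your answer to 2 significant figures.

z = ln(117/41) / ln(6.9/0.0221) = 1.0486 / 5.7437 = 0.1826
c = 41 / 0.0221^0.1826 = 41 / 0.4986 = 82.23
S₃ = 82.23 × 0.0878^0.1826 = 82.23 × 0.6414 ≈ 52.74

53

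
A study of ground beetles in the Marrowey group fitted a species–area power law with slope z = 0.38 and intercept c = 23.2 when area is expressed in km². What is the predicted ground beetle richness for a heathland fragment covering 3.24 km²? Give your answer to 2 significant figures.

S = 23.2 × 3.24^0.38
ln S = ln 23.2 + 0.38 × ln 3.24 = 3.1442 + 0.38 × 1.1756 = 3.5909
S = e^3.5909 ≈ 36.27

36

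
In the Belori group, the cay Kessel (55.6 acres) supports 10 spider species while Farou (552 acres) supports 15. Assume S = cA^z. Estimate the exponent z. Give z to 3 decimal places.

Taking logs: ln S = ln c + z ln A, so z = (ln S₂ − ln S₁)/(ln A₂ − ln A₁).
z = ln(15/10) / ln(552/55.6) = ln(1.5) / ln(9.928) = 0.4055 / 2.2954 = 0.1766

0.177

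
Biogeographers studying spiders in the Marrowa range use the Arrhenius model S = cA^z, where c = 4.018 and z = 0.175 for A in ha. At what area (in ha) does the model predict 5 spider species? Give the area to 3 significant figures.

3.49 ha

5 = 4.018 × A^0.175  ⇒  A^0.175 = 5/4.018 = 1.244
ln A = ln(1.244) / 0.175 = 0.2187 / 0.175 = 1.2494
A = e^1.2494 ≈ 3.488 ha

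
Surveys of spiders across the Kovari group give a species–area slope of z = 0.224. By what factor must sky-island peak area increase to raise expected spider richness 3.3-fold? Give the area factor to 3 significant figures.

(A₂/A₁)^0.224 = 3.3, so A₂/A₁ = 3.3^(1/0.224) = 3.3^4.464
ln(A₂/A₁) = ln 3.3 / 0.224 = 1.1939 / 0.224 = 5.3300
A₂/A₁ = e^5.3300 ≈ 206.4

206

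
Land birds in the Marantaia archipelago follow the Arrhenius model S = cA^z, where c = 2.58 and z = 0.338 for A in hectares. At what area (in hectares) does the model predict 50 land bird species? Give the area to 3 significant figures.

50 = 2.58 × A^0.338  ⇒  A^0.338 = 50/2.58 = 19.38
ln A = ln(19.38) / 0.338 = 2.9642 / 0.338 = 8.7699
A = e^8.7699 ≈ 6438 hectares

6440 hectares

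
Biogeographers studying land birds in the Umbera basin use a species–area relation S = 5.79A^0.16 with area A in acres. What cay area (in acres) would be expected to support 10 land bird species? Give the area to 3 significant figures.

30.4 acres

10 = 5.79 × A^0.16  ⇒  A^0.16 = 10/5.79 = 1.727
ln A = ln(1.727) / 0.16 = 0.5465 / 0.16 = 3.4153
A = e^3.4153 ≈ 30.43 acres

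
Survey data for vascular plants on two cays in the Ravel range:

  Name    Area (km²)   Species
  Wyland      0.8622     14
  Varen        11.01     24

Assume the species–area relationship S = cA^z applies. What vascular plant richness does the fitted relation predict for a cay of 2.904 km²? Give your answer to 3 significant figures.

z = ln(24/14) / ln(11.01/0.8622) = 0.5390 / 2.5471 = 0.2116
c = 14 / 0.8622^0.2116 = 14 / 0.9691 = 14.45
S₃ = 14.45 × 2.904^0.2116 = 14.45 × 1.253 ≈ 18.1

18.1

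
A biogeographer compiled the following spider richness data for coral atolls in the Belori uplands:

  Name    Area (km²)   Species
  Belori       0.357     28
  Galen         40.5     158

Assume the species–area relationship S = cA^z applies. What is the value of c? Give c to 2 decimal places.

40.81

z = ln(S₂/S₁) / ln(A₂/A₁) = ln(158/28) / ln(40.5/0.357) = 1.7304 / 4.7313 = 0.3657
c = S₁ / A₁^z = 28 / 0.357^0.3657 = 28 / 0.6861 = 40.81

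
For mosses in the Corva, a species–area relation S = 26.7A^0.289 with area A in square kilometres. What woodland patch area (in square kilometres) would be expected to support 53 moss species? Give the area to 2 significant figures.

53 = 26.7 × A^0.289  ⇒  A^0.289 = 53/26.7 = 1.985
ln A = ln(1.985) / 0.289 = 0.6856 / 0.289 = 2.3724
A = e^2.3724 ≈ 10.72 square kilometres

11 square kilometres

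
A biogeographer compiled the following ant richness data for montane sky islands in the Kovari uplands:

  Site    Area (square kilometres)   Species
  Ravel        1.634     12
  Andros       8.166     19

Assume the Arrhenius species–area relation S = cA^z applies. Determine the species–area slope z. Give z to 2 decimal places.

0.29

Taking logs: ln S = ln c + z ln A, so z = (ln S₂ − ln S₁)/(ln A₂ − ln A₁).
z = ln(19/12) / ln(8.166/1.634) = ln(1.583) / ln(4.998) = 0.4595 / 1.6089 = 0.2856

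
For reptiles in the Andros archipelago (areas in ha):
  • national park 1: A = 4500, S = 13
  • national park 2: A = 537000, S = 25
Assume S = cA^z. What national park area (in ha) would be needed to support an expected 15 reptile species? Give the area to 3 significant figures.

12800 ha

z = ln(25/13) / ln(537000/4500) = 0.6539 / 4.7819 = 0.1367
c = 13 / 4500^0.1367 = 13 / 3.159 = 4.115
A = (15/4.115)^(1/0.1367) ⇒ ln A = ln(3.645)/0.1367 = 9.4583
A = e^9.4583 ≈ 12814 ha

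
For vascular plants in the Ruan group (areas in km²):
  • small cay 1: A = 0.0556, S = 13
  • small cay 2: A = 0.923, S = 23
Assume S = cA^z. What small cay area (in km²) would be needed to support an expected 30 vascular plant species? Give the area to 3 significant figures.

3.42 km²

z = ln(23/13) / ln(0.923/0.0556) = 0.5705 / 2.8094 = 0.2031
c = 13 / 0.0556^0.2031 = 13 / 0.5561 = 23.38
A = (30/23.38)^(1/0.2031) ⇒ ln A = ln(1.283)/0.2031 = 1.2282
A = e^1.2282 ≈ 3.415 km²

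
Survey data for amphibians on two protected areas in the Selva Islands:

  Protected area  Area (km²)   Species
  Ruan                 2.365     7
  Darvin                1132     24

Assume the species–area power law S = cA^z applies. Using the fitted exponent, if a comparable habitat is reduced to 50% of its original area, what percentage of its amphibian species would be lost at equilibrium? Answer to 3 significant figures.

z = ln(24/7) / ln(1132/2.365) = 1.2321 / 6.1710 = 0.1997
S_new/S_old = (A_new/A_old)^z = 0.5^0.1997 = exp(0.1997 × -0.6931) = 0.8708
Fraction lost = 1 − 0.8708 = 0.1292

12.9%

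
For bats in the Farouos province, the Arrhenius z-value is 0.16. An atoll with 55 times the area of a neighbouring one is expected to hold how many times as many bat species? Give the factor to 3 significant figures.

S₂/S₁ = (A₂/A₁)^z = 55^0.16
ln(S₂/S₁) = 0.16 × ln 55 = 0.16 × 4.0073 = 0.6412
S₂/S₁ = e^0.6412 ≈ 1.899

1.90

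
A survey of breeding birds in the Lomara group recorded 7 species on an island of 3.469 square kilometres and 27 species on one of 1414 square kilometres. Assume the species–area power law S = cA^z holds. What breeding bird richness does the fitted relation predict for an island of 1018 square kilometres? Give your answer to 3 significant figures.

25.1

z = ln(27/7) / ln(1414/3.469) = 1.3499 / 6.0103 = 0.2246
c = 7 / 3.469^0.2246 = 7 / 1.322 = 5.294
S₃ = 5.294 × 1018^0.2246 = 5.294 × 4.737 ≈ 25.08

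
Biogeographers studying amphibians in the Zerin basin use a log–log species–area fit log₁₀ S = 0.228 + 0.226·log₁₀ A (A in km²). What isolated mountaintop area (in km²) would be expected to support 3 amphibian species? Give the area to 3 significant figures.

12.7 km²

3 = 1.69 × A^0.226  ⇒  A^0.226 = 3/1.69 = 1.775
ln A = ln(1.775) / 0.226 = 0.5736 / 0.226 = 2.5382
A = e^2.5382 ≈ 12.66 km²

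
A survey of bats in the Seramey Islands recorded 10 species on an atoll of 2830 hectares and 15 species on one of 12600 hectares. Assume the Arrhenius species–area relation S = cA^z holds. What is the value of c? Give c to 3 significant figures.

z = ln(S₂/S₁) / ln(A₂/A₁) = ln(15/10) / ln(12600/2830) = 0.4055 / 1.4934 = 0.2715
c = S₁ / A₁^z = 10 / 2830^0.2715 = 10 / 8.653 = 1.156

1.16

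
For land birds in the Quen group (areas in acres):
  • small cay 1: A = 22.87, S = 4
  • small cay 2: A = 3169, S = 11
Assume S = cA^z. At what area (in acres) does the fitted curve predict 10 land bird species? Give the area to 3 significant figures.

1990 acres

z = ln(11/4) / ln(3169/22.87) = 1.0116 / 4.9313 = 0.2051
c = 4 / 22.87^0.2051 = 4 / 1.9 = 2.105
A = (10/2.105)^(1/0.2051) ⇒ ln A = ln(4.751)/0.2051 = 7.5966
A = e^7.5966 ≈ 1991 acres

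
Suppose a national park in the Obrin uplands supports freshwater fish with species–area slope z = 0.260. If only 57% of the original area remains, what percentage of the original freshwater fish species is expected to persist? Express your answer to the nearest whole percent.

S_new/S_old = (A_new/A_old)^z = 0.57^0.26
= exp(0.26 × ln 0.57) = exp(0.26 × -0.5621) = exp(-0.1462) ≈ 0.864

86%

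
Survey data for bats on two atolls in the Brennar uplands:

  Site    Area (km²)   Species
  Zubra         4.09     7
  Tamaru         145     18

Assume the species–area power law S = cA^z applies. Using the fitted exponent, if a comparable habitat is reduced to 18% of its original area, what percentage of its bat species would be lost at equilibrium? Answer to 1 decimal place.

36.5%

z = ln(18/7) / ln(145/4.09) = 0.9445 / 3.5682 = 0.2647
S_new/S_old = (A_new/A_old)^z = 0.18^0.2647 = exp(0.2647 × -1.7148) = 0.6352
Fraction lost = 1 − 0.6352 = 0.3648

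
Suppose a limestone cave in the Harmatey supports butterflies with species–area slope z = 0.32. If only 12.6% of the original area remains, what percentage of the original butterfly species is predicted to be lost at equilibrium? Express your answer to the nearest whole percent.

48%

S_new/S_old = (A_new/A_old)^z = 0.126^0.32
= exp(0.32 × ln 0.126) = exp(0.32 × -2.0715) = exp(-0.6629) ≈ 0.5154
Fraction lost = 1 − 0.5154 = 0.4846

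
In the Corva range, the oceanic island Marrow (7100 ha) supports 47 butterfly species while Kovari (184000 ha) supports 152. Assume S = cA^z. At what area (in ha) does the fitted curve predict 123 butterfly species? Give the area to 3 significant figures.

z = ln(152/47) / ln(184000/7100) = 1.1737 / 3.2548 = 0.3606
c = 47 / 7100^0.3606 = 47 / 24.48 = 1.92
A = (123/1.92)^(1/0.3606) ⇒ ln A = ln(64.06)/0.3606 = 11.5356
A = e^11.5356 ≈ 102298 ha

102000 ha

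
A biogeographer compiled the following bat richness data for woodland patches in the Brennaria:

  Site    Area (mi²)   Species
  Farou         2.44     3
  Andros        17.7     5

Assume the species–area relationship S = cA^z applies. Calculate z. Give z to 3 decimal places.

Taking logs: ln S = ln c + z ln A, so z = (ln S₂ − ln S₁)/(ln A₂ − ln A₁).
z = ln(5/3) / ln(17.7/2.44) = ln(1.667) / ln(7.254) = 0.5108 / 1.9816 = 0.2578

0.258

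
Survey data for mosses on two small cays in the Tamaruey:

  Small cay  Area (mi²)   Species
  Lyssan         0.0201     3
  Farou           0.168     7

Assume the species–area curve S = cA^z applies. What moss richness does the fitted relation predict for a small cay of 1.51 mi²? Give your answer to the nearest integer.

17

z = ln(7/3) / ln(0.168/0.0201) = 0.8473 / 2.1232 = 0.3991
c = 3 / 0.0201^0.3991 = 3 / 0.2103 = 14.26
S₃ = 14.26 × 1.51^0.3991 = 14.26 × 1.179 ≈ 16.81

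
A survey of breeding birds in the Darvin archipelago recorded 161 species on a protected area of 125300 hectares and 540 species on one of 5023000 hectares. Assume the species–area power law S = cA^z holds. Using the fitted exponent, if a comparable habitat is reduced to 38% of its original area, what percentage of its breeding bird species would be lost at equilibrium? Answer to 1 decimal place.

27.2%

z = ln(540/161) / ln(5023000/125300) = 1.2102 / 3.6911 = 0.3279
S_new/S_old = (A_new/A_old)^z = 0.38^0.3279 = exp(0.3279 × -0.9676) = 0.7282
Fraction lost = 1 − 0.7282 = 0.2718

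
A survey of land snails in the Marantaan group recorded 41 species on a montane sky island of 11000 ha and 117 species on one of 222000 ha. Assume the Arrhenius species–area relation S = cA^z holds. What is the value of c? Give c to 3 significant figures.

z = ln(S₂/S₁) / ln(A₂/A₁) = ln(117/41) / ln(222000/11000) = 1.0486 / 3.0048 = 0.3490
c = S₁ / A₁^z = 41 / 11000^0.3490 = 41 / 25.73 = 1.594

1.59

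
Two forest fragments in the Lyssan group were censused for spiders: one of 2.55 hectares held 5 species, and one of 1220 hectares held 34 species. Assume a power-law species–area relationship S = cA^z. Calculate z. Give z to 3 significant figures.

0.311

Taking logs: ln S = ln c + z ln A, so z = (ln S₂ − ln S₁)/(ln A₂ − ln A₁).
z = ln(34/5) / ln(1220/2.55) = ln(6.8) / ln(478.4) = 1.9169 / 6.1705 = 0.3107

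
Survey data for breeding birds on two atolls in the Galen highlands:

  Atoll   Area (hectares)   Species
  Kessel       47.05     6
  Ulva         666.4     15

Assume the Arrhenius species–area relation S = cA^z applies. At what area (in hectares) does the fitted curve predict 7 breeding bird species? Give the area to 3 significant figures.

z = ln(15/6) / ln(666.4/47.05) = 0.9163 / 2.6507 = 0.3457
c = 6 / 47.05^0.3457 = 6 / 3.786 = 1.585
A = (7/1.585)^(1/0.3457) ⇒ ln A = ln(4.417)/0.3457 = 4.2971
A = e^4.2971 ≈ 73.49 hectares

73.5 hectares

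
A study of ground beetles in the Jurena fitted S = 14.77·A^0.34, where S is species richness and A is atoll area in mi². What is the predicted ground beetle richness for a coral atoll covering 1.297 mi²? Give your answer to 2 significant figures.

16

S = 14.77 × 1.297^0.34
ln S = ln 14.77 + 0.34 × ln 1.297 = 2.6926 + 0.34 × 0.2601 = 2.7810
S = e^2.7810 ≈ 16.14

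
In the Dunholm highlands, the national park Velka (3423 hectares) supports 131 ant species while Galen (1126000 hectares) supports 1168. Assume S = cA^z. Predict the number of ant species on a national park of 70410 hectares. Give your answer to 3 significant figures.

410

z = ln(1168/131) / ln(1126000/3423) = 2.1879 / 5.7959 = 0.3775
c = 131 / 3423^0.3775 = 131 / 21.59 = 6.069
S₃ = 6.069 × 70410^0.3775 = 6.069 × 67.59 ≈ 410.2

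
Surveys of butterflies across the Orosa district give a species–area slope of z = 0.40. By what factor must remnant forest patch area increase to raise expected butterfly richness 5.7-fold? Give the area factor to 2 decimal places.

77.57

(A₂/A₁)^0.4 = 5.7, so A₂/A₁ = 5.7^(1/0.4) = 5.7^2.5
ln(A₂/A₁) = ln 5.7 / 0.4 = 1.7405 / 0.4 = 4.3512
A₂/A₁ = e^4.3512 ≈ 77.57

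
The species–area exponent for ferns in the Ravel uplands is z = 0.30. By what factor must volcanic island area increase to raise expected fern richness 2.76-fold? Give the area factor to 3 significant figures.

(A₂/A₁)^0.3 = 2.76, so A₂/A₁ = 2.76^(1/0.3) = 2.76^3.333
ln(A₂/A₁) = ln 2.76 / 0.3 = 1.0152 / 0.3 = 3.3841
A₂/A₁ = e^3.3841 ≈ 29.49

29.5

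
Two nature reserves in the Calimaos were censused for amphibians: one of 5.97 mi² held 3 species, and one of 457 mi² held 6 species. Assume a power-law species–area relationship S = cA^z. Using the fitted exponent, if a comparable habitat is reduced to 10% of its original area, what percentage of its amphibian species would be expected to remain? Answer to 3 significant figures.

69.2%

z = ln(6/3) / ln(457/5.97) = 0.6931 / 4.3379 = 0.1598
S_new/S_old = (A_new/A_old)^z = 0.1^0.1598 = exp(0.1598 × -2.3026) = 0.6922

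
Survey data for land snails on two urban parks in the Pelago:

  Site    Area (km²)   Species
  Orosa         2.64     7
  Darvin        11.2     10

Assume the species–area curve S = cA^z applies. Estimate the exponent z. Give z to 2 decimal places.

0.25

Taking logs: ln S = ln c + z ln A, so z = (ln S₂ − ln S₁)/(ln A₂ − ln A₁).
z = ln(10/7) / ln(11.2/2.64) = ln(1.429) / ln(4.242) = 0.3567 / 1.4451 = 0.2468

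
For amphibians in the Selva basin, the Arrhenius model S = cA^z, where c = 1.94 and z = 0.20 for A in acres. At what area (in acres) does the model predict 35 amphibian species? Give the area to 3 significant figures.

1910000 acres

35 = 1.94 × A^0.2  ⇒  A^0.2 = 35/1.94 = 18.04
ln A = ln(18.04) / 0.2 = 2.8927 / 0.2 = 14.4633
A = e^14.4633 ≈ 1911312 acres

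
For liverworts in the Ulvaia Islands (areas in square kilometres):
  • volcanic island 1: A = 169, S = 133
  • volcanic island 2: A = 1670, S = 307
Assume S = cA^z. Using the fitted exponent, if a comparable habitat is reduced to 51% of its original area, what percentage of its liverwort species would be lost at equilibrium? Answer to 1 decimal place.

21.8%

z = ln(307/133) / ln(1670/169) = 0.8365 / 2.2907 = 0.3652
S_new/S_old = (A_new/A_old)^z = 0.51^0.3652 = exp(0.3652 × -0.6733) = 0.782
Fraction lost = 1 − 0.782 = 0.218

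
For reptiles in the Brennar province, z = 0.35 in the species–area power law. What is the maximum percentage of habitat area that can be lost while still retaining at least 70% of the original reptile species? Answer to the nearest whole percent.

64%

Need (A_new/A_old)^0.35 = 0.7, so A_new/A_old = 0.7^(1/0.35) = 0.7^2.857
ln(A_new/A_old) = ln 0.7 / 0.35 = -0.3567 / 0.35 = -1.0191
A_new/A_old = e^-1.0191 ≈ 0.3609
Fraction that can be lost = 1 − 0.3609 = 0.6391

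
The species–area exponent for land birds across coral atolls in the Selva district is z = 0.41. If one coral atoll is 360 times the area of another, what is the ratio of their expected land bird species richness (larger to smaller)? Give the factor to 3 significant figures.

11.2

S₂/S₁ = (A₂/A₁)^z = 360^0.41
ln(S₂/S₁) = 0.41 × ln 360 = 0.41 × 5.8861 = 2.4133
S₂/S₁ = e^2.4133 ≈ 11.17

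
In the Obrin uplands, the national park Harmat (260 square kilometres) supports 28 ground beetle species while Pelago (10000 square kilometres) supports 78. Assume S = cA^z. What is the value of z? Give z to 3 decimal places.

Taking logs: ln S = ln c + z ln A, so z = (ln S₂ − ln S₁)/(ln A₂ − ln A₁).
z = ln(78/28) / ln(10000/260) = ln(2.786) / ln(38.46) = 1.0245 / 3.6497 = 0.2807

0.281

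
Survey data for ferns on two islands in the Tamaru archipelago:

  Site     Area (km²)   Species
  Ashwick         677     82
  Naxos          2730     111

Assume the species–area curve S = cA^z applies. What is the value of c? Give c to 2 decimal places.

z = ln(S₂/S₁) / ln(A₂/A₁) = ln(111/82) / ln(2730/677) = 0.3028 / 1.3944 = 0.2172
c = S₁ / A₁^z = 82 / 677^0.2172 = 82 / 4.118 = 19.91

19.91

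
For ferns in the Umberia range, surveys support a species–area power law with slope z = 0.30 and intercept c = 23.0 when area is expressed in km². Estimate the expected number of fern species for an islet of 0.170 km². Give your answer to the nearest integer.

14

S = 23 × 0.17^0.3 = 23 × 0.5877 ≈ 13.52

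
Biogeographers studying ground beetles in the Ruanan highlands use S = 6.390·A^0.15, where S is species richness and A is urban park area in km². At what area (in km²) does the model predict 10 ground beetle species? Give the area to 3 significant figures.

10 = 6.39 × A^0.15  ⇒  A^0.15 = 10/6.39 = 1.565
ln A = ln(1.565) / 0.15 = 0.4479 / 0.15 = 2.9857
A = e^2.9857 ≈ 19.8 km²

19.8 km²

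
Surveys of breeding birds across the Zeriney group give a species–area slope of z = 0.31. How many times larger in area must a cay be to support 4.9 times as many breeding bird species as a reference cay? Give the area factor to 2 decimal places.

168.44

(A₂/A₁)^0.31 = 4.9, so A₂/A₁ = 4.9^(1/0.31) = 4.9^3.226
ln(A₂/A₁) = ln 4.9 / 0.31 = 1.5892 / 0.31 = 5.1266
A₂/A₁ = e^5.1266 ≈ 168.4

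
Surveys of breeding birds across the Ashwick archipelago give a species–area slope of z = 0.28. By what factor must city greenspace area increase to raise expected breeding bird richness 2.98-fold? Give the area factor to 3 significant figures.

49.4

(A₂/A₁)^0.28 = 2.98, so A₂/A₁ = 2.98^(1/0.28) = 2.98^3.571
ln(A₂/A₁) = ln 2.98 / 0.28 = 1.0919 / 0.28 = 3.8997
A₂/A₁ = e^3.8997 ≈ 49.39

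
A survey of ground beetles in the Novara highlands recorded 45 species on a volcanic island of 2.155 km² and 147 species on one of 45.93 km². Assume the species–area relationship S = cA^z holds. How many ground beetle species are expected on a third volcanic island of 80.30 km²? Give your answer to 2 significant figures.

z = ln(147/45) / ln(45.93/2.155) = 1.1838 / 3.0593 = 0.3869
c = 45 / 2.155^0.3869 = 45 / 1.346 = 33.43
S₃ = 33.43 × 80.3^0.3869 = 33.43 × 5.458 ≈ 182.5

180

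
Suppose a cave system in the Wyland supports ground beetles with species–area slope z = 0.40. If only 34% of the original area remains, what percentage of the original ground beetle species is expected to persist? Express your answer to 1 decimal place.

S_new/S_old = (A_new/A_old)^z = 0.34^0.4
= exp(0.4 × ln 0.34) = exp(0.4 × -1.0788) = exp(-0.4315) ≈ 0.6495

65.0%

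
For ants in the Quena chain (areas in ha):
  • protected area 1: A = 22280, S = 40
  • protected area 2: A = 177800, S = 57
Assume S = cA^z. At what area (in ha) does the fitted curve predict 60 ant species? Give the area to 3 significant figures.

240000 ha

z = ln(57/40) / ln(177800/22280) = 0.3542 / 2.0770 = 0.1705
c = 40 / 22280^0.1705 = 40 / 5.513 = 7.255
A = (60/7.255)^(1/0.1705) ⇒ ln A = ln(8.27)/0.1705 = 12.3892
A = e^12.3892 ≈ 240197 ha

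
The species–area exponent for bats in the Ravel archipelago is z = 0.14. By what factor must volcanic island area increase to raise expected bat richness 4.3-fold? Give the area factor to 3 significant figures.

(A₂/A₁)^0.14 = 4.3, so A₂/A₁ = 4.3^(1/0.14) = 4.3^7.143
ln(A₂/A₁) = ln 4.3 / 0.14 = 1.4586 / 0.14 = 10.4187
A₂/A₁ = e^10.4187 ≈ 33479

33500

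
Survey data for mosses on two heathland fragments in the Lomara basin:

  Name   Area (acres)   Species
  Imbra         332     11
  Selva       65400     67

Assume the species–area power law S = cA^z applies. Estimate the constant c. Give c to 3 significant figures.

z = ln(S₂/S₁) / ln(A₂/A₁) = ln(67/11) / ln(65400/332) = 1.8068 / 5.2831 = 0.3420
c = S₁ / A₁^z = 11 / 332^0.3420 = 11 / 7.281 = 1.511

1.51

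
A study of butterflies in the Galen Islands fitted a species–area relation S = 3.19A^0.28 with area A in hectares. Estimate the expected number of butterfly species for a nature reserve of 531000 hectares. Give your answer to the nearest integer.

128 species

S = 3.19 × 531000^0.28
ln S = ln 3.19 + 0.28 × ln 531000 = 1.1600 + 0.28 × 13.1825 = 4.8511
S = e^4.8511 ≈ 127.9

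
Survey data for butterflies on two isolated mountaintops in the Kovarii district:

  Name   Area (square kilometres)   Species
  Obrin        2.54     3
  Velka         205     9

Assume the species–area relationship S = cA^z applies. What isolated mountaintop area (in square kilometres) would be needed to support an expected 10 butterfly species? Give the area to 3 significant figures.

312 square kilometres

z = ln(9/3) / ln(205/2.54) = 1.0986 / 4.3908 = 0.2502
c = 3 / 2.54^0.2502 = 3 / 1.263 = 2.376
A = (10/2.376)^(1/0.2502) ⇒ ln A = ln(4.209)/0.2502 = 5.7441
A = e^5.7441 ≈ 312.3 square kilometres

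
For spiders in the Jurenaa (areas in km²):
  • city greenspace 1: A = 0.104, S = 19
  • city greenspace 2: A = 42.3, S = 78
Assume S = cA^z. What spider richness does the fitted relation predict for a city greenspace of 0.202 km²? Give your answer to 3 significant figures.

22.2

z = ln(78/19) / ln(42.3/0.104) = 1.4123 / 6.0082 = 0.2351
c = 19 / 0.104^0.2351 = 19 / 0.5874 = 32.35
S₃ = 32.35 × 0.202^0.2351 = 32.35 × 0.6866 ≈ 22.21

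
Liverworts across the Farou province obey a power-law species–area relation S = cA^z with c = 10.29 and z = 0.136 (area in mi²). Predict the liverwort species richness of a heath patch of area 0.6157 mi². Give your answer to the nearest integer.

S = 10.29 × 0.6157^0.136 = 10.29 × 0.9362 ≈ 9.633

10 species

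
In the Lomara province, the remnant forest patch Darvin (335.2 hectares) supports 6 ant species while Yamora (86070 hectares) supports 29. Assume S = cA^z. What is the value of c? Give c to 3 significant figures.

z = ln(S₂/S₁) / ln(A₂/A₁) = ln(29/6) / ln(86070/335.2) = 1.5755 / 5.5482 = 0.2840
c = S₁ / A₁^z = 6 / 335.2^0.2840 = 6 / 5.213 = 1.151

1.15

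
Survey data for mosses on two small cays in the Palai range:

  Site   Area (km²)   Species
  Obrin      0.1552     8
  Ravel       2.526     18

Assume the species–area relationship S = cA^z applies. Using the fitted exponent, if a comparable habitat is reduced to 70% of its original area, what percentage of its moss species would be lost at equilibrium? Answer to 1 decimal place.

z = ln(18/8) / ln(2.526/0.1552) = 0.8109 / 2.7897 = 0.2907
S_new/S_old = (A_new/A_old)^z = 0.7^0.2907 = exp(0.2907 × -0.3567) = 0.9015
Fraction lost = 1 − 0.9015 = 0.09849

9.8%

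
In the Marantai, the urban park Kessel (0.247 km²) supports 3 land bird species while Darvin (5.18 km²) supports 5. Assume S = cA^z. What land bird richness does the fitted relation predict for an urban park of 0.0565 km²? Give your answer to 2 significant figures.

z = ln(5/3) / ln(5.18/0.247) = 0.5108 / 3.0432 = 0.1679
c = 3 / 0.247^0.1679 = 3 / 0.7908 = 3.794
S₃ = 3.794 × 0.0565^0.1679 = 3.794 × 0.6173 ≈ 2.342

2.3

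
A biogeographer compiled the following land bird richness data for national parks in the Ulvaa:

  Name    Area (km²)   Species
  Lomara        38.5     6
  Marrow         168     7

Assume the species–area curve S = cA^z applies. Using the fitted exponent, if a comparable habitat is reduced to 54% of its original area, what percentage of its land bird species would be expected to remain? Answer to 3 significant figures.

z = ln(7/6) / ln(168/38.5) = 0.1542 / 1.4733 = 0.1046
S_new/S_old = (A_new/A_old)^z = 0.54^0.1046 = exp(0.1046 × -0.6162) = 0.9376

93.8%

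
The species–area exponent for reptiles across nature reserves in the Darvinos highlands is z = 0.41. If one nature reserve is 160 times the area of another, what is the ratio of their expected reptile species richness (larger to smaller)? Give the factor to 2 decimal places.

S₂/S₁ = (A₂/A₁)^z = 160^0.41
ln(S₂/S₁) = 0.41 × ln 160 = 0.41 × 5.0752 = 2.0808
S₂/S₁ = e^2.0808 ≈ 8.011

8.01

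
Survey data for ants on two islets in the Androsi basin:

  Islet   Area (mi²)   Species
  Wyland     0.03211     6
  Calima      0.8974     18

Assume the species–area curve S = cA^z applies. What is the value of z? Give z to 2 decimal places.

Taking logs: ln S = ln c + z ln A, so z = (ln S₂ − ln S₁)/(ln A₂ − ln A₁).
z = ln(18/6) / ln(0.8974/0.03211) = ln(3) / ln(27.95) = 1.0986 / 3.3303 = 0.3299

0.33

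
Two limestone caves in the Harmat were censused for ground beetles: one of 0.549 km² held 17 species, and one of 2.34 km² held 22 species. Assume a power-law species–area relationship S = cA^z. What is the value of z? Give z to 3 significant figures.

0.178

Taking logs: ln S = ln c + z ln A, so z = (ln S₂ − ln S₁)/(ln A₂ − ln A₁).
z = ln(22/17) / ln(2.34/0.549) = ln(1.294) / ln(4.262) = 0.2578 / 1.4498 = 0.1778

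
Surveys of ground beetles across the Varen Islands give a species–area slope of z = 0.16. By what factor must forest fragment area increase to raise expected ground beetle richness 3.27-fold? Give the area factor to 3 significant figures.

(A₂/A₁)^0.16 = 3.27, so A₂/A₁ = 3.27^(1/0.16) = 3.27^6.25
ln(A₂/A₁) = ln 3.27 / 0.16 = 1.1848 / 0.16 = 7.4049
A₂/A₁ = e^7.4049 ≈ 1644

1640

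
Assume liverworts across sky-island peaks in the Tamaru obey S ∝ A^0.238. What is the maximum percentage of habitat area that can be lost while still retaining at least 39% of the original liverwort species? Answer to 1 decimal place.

98.1%

Need (A_new/A_old)^0.238 = 0.39, so A_new/A_old = 0.39^(1/0.238) = 0.39^4.202
ln(A_new/A_old) = ln 0.39 / 0.238 = -0.9416 / 0.238 = -3.9563
A_new/A_old = e^-3.9563 ≈ 0.01913
Fraction that can be lost = 1 − 0.01913 = 0.9809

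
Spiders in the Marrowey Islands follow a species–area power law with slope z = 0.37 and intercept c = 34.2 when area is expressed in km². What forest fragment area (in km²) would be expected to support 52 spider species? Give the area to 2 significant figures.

3.1 km²

52 = 34.2 × A^0.37  ⇒  A^0.37 = 52/34.2 = 1.52
ln A = ln(1.52) / 0.37 = 0.4190 / 0.37 = 1.1325
A = e^1.1325 ≈ 3.103 km²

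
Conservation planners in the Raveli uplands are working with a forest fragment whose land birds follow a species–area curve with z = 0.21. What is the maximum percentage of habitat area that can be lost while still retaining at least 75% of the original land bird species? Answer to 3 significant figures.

74.6%

Need (A_new/A_old)^0.21 = 0.75, so A_new/A_old = 0.75^(1/0.21) = 0.75^4.762
ln(A_new/A_old) = ln 0.75 / 0.21 = -0.2877 / 0.21 = -1.3699
A_new/A_old = e^-1.3699 ≈ 0.2541
Fraction that can be lost = 1 − 0.2541 = 0.7459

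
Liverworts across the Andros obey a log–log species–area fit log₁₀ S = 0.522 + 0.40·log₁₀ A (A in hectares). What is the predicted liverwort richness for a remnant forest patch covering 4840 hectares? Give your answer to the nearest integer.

S = 3.327 × 4840^0.4
ln S = ln 3.327 + 0.4 × ln 4840 = 1.2019 + 0.4 × 8.4847 = 4.5958
S = e^4.5958 ≈ 99.07

99 species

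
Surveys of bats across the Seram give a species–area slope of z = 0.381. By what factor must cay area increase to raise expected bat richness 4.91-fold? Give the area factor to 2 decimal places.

65.14

(A₂/A₁)^0.381 = 4.91, so A₂/A₁ = 4.91^(1/0.381) = 4.91^2.625
ln(A₂/A₁) = ln 4.91 / 0.381 = 1.5913 / 0.381 = 4.1766
A₂/A₁ = e^4.1766 ≈ 65.14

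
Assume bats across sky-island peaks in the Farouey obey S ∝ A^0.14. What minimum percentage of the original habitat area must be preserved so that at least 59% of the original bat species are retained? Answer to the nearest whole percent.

2%

Need (A_new/A_old)^0.14 = 0.59, so A_new/A_old = 0.59^(1/0.14) = 0.59^7.143
ln(A_new/A_old) = ln 0.59 / 0.14 = -0.5276 / 0.14 = -3.7688
A_new/A_old = e^-3.7688 ≈ 0.02308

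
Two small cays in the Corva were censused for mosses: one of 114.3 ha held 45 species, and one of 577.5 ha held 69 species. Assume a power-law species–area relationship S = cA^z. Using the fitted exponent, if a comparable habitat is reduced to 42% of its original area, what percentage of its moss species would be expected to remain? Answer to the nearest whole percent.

z = ln(69/45) / ln(577.5/114.3) = 0.4274 / 1.6199 = 0.2639
S_new/S_old = (A_new/A_old)^z = 0.42^0.2639 = exp(0.2639 × -0.8675) = 0.7954

80%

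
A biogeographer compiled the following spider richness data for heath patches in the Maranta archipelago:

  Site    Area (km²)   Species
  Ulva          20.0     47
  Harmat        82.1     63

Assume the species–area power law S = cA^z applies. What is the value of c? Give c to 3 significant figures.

25.2

z = ln(S₂/S₁) / ln(A₂/A₁) = ln(63/47) / ln(82.1/20) = 0.2930 / 1.4122 = 0.2075
c = S₁ / A₁^z = 47 / 20^0.2075 = 47 / 1.862 = 25.25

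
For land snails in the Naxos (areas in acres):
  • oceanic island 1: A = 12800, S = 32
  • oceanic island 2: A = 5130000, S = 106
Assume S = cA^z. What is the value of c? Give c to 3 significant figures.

z = ln(S₂/S₁) / ln(A₂/A₁) = ln(106/32) / ln(5130000/12800) = 1.1977 / 5.9934 = 0.1998
c = S₁ / A₁^z = 32 / 12800^0.1998 = 32 / 6.619 = 4.835

4.83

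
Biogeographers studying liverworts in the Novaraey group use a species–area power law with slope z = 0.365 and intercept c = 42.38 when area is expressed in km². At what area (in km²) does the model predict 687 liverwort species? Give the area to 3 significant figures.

687 = 42.38 × A^0.365  ⇒  A^0.365 = 687/42.38 = 16.21
ln A = ln(16.21) / 0.365 = 2.7857 / 0.365 = 7.6319
A = e^7.6319 ≈ 2063 km²

2060 km²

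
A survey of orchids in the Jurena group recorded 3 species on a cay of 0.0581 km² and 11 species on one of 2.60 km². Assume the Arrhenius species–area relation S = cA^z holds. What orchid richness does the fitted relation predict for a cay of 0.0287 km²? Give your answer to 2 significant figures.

z = ln(11/3) / ln(2.6/0.0581) = 1.2993 / 3.8011 = 0.3418
c = 3 / 0.0581^0.3418 = 3 / 0.3781 = 7.935
S₃ = 7.935 × 0.0287^0.3418 = 7.935 × 0.2971 ≈ 2.357

2.4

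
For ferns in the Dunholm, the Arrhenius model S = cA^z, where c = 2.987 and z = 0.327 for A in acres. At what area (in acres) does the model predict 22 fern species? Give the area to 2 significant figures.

450 acres

22 = 2.987 × A^0.327  ⇒  A^0.327 = 22/2.987 = 7.365
ln A = ln(7.365) / 0.327 = 1.9968 / 0.327 = 6.1063
A = e^6.1063 ≈ 448.7 acres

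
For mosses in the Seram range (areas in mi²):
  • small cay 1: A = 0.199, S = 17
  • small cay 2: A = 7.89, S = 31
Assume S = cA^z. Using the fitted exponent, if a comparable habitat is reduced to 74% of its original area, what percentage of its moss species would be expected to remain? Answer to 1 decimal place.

95.2%

z = ln(31/17) / ln(7.89/0.199) = 0.6008 / 3.6800 = 0.1633
S_new/S_old = (A_new/A_old)^z = 0.74^0.1633 = exp(0.1633 × -0.3011) = 0.952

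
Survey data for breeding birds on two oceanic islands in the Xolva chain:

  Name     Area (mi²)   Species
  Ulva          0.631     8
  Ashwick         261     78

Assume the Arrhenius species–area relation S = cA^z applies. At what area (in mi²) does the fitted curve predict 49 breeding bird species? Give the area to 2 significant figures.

z = ln(78/8) / ln(261/0.631) = 2.2773 / 6.0250 = 0.3780
c = 8 / 0.631^0.3780 = 8 / 0.8403 = 9.521
A = (49/9.521)^(1/0.3780) ⇒ ln A = ln(5.147)/0.3780 = 4.3346
A = e^4.3346 ≈ 76.29 mi²

76 mi²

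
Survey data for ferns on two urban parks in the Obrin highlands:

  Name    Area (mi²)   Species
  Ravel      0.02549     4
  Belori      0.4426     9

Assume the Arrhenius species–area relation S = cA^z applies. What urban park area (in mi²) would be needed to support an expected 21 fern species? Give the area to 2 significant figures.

z = ln(9/4) / ln(0.4426/0.02549) = 0.8109 / 2.8544 = 0.2841
c = 4 / 0.02549^0.2841 = 4 / 0.3526 = 11.35
A = (21/11.35)^(1/0.2841) ⇒ ln A = ln(1.851)/0.2841 = 2.1673
A = e^2.1673 ≈ 8.735 mi²

8.7 mi²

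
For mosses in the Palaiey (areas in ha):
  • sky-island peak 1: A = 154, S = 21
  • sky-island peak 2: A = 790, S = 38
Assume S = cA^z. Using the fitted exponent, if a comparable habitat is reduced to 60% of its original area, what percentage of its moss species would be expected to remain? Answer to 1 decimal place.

83.1%

z = ln(38/21) / ln(790/154) = 0.5931 / 1.6351 = 0.3627
S_new/S_old = (A_new/A_old)^z = 0.6^0.3627 = exp(0.3627 × -0.5108) = 0.8309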